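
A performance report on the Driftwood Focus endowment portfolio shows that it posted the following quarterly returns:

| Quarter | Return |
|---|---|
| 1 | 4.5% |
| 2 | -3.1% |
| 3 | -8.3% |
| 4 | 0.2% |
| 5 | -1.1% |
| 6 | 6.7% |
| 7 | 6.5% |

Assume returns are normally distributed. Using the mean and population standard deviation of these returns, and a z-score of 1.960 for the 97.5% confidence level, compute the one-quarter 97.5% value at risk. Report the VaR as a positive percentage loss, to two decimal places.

9.25

μ = (4.5 − 3.1 − 8.3 + 0.2 − 1.1 + 6.7 + 6.5) / 7 = 5.40 / 7 = 0.7714%
Σ(r − μ)² = (4.5 − 0.7714)² + (-3.1 − 0.7714)² + … = 182.9743
population σ = √(182.9743 / 7) = √26.1392 = 5.1127%
VaR = −(μ − z·σ) = −(0.7714 − 1.960 × 5.1127) = −(-9.2495) = 9.2495%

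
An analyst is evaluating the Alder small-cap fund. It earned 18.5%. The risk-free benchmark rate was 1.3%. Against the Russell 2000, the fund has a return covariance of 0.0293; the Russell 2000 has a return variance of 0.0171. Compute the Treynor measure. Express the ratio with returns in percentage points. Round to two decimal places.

β = Cov / Var = 0.0293 / 0.0171 = 1.7135
Treynor = (Rp − Rf) / β = (18.5% − 1.3%) / 1.7135 = 17.20 / 1.7135 = 10.0379

10.04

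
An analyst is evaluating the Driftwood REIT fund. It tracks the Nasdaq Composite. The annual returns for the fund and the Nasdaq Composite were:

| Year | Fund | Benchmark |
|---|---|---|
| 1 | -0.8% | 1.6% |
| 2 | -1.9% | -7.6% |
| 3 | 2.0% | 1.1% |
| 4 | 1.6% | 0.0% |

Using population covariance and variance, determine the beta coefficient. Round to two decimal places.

0.30

r̄p = 0.2250%,  r̄m = -1.2250%
Cov = Σ(rp − r̄p)(rm − r̄m) / 4 = 4.1156
Var(rm) = Σ(rm − r̄m)² / 4 = 13.8819
β = Cov / Var = 4.1156 / 13.8819 = 0.2965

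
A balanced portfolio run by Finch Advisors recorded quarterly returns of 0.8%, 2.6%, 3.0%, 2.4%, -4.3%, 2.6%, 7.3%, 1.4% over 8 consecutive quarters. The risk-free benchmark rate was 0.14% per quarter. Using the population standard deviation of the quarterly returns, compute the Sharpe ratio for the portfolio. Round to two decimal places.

0.61

Mean return μ = 15.80 / 8 = 1.9750%
Σ(r − μ)² = (0.8 − 1.9750)² + (2.6 − 1.9750)² + … = 71.4550
population σ = √(71.4550 / 8) = √8.9319 = 2.9886%
Sharpe = (μ − rf) / σ = (1.9750 − 0.14) / 2.9886 = 1.8350 / 2.9886 = 0.6140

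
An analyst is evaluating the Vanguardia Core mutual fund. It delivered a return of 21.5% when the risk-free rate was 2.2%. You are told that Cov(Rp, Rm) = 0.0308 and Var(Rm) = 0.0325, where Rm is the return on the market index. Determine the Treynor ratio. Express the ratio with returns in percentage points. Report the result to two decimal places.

β = Cov / Var = 0.0308 / 0.0325 = 0.9477
Treynor = (Rp − Rf) / β = (21.5% − 2.2%) / 0.9477 = 19.30 / 0.9477 = 20.3651

20.37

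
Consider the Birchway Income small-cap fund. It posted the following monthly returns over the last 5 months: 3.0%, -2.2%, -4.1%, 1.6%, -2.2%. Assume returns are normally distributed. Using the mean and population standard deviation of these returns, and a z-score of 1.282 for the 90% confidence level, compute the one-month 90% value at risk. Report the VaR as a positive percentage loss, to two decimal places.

4.17

r̄ = (3 − 2.2 − 4.1 + 1.6 − 2.2) / 5 = -0.7800%
Σ(r − r̄)² = (3 − (-0.7800))² + (-2.2 − (-0.7800))² + (-4.1 − (-0.7800))² + … = 35.0080
σ = √[35.0080 / 5] = 2.6461%
VaR = −(r̄ − z·σ) = −(-0.7800 − 1.282 × 2.6461) = −(-4.1723) = 4.1723%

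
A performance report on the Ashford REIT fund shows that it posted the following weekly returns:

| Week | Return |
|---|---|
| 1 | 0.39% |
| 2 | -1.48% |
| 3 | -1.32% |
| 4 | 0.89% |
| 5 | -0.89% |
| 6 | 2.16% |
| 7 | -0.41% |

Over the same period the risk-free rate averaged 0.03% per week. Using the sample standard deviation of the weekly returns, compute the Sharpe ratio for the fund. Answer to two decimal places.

r̄ = (0.39 − 1.48 − 1.32 + 0.89 − 0.89 + 2.16 − 0.41) / 7 = -0.0943%
Σ(r − r̄)² = (0.39 − (-0.0943))² + (-1.48 − (-0.0943))² + … = 10.4406
σ = √[10.4406 / 6] = 1.3191%
Sharpe = (r̄ − rf) / σ = (-0.0943 − 0.03) / 1.3191 = -0.1243 / 1.3191 = -0.0942

-0.09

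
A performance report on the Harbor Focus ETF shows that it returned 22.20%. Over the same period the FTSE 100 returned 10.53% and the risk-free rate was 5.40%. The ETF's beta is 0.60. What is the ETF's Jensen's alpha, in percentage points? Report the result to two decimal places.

13.72

CAPM expected return = Rf + β(Rm − Rf) = 5.40% + 0.60 × (10.53% − 5.40%) = 5.4 + 0.60 × 5.13 = 8.4780%
Jensen's α = Rp − E[R] = 22.20% − 8.4780% = 13.7220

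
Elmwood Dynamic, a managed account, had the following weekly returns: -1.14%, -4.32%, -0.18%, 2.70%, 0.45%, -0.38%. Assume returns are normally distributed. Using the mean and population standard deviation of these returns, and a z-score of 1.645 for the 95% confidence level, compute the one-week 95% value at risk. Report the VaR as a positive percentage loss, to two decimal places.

Mean return r̄ = -2.870 / 6 = -0.4783%
Population σ = √[Σ(r − r̄)² / 6] = √[26.2585 / 6] = √4.3764 = 2.0920%
VaR = −(r̄ − z·σ) = −(-0.4783 − 1.645 × 2.0920) = −(-3.9196) = 3.9196%

3.92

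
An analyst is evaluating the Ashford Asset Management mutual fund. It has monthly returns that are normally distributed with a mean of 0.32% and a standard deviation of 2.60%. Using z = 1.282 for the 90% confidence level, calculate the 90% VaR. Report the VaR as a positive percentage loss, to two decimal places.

3.01

VaR (as % loss) = −(μ − z·σ) = −(0.32% − 1.282 × 2.60%) = −(-3.0132%) = 3.0132%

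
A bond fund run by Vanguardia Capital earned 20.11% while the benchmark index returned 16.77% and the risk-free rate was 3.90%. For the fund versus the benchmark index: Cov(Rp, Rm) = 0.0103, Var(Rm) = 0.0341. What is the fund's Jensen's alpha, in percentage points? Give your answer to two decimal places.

β = Cov / Var = 0.0103 / 0.0341 = 0.3021
E[R] = Rf + β(Rm − Rf) = 3.90% + 0.3021 × (16.77% − 3.90%) = 7.7880%
α = Rp − E[R] = 20.11% − 7.7880% = 12.3220

12.32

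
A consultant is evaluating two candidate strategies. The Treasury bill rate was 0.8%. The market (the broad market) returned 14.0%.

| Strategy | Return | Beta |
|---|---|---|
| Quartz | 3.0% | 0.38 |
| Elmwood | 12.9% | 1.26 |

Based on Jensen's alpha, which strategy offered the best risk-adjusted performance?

Quartz: α = 3.0% − [0.8% + 0.38 × (14.0% − 0.8%)] = -2.816
Elmwood: α = 12.9% − [0.8% + 1.26 × (14.0% − 0.8%)] = -4.532
Highest: Quartz (-2.816).

Quartz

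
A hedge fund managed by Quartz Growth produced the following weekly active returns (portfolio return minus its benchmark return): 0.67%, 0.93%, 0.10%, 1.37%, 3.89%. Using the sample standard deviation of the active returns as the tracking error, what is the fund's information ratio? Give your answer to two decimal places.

0.95

Mean return r̄ = 6.960 / 5 = 1.3920%
Σ(r − r̄)² = (0.67 − 1.3920)² + (0.93 − 1.3920)² + (0.1 − 1.3920)² + … = 8.6445
σ = √[8.6445 / 4] = 1.4701%
IR = r̄ / tracking error = 1.3920 / 1.4701 = 0.9469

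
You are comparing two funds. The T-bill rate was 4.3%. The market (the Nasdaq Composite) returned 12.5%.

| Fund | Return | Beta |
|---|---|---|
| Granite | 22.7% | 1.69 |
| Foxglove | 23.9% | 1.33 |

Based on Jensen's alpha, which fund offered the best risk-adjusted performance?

Foxglove

Granite: α = 22.7% − [4.3% + 1.69 × (12.5% − 4.3%)] = 4.542
Foxglove: α = 23.9% − [4.3% + 1.33 × (12.5% − 4.3%)] = 8.694
Highest: Foxglove (8.694).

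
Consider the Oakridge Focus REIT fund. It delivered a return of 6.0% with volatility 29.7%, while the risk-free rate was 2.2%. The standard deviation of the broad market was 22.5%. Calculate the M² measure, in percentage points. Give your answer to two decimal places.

Sharpe = (Rp − Rf) / σp = (6.0% − 2.2%) / 29.7% = 0.1279
M² = Rf + Sharpe × σm = 2.2% + 0.1279 × 22.5% = 5.0778%

5.08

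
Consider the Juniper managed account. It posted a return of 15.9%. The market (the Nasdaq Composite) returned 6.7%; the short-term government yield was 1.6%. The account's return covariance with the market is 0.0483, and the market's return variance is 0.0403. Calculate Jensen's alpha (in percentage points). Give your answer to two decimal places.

8.19

β = Cov / Var = 0.0483 / 0.0403 = 1.1985
E[R] = Rf + β(Rm − Rf) = 1.6% + 1.1985 × (6.7% − 1.6%) = 7.7124%
α = Rp − E[R] = 15.9% − 7.7124% = 8.1876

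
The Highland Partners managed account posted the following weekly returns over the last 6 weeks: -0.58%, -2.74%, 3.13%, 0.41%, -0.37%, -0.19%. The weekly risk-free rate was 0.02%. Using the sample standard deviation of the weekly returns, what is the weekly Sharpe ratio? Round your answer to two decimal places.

-0.04

r̄ = (-0.58 − 2.74 + 3.13 + 0.41 − 0.37 − 0.19) / 6 = -0.0567%
Sample std dev = √[17.9627 / 5] = 1.8954%
Sharpe = (r̄ − rf) / σ = (-0.0567 − 0.02) / 1.8954 = -0.0767 / 1.8954 = -0.0405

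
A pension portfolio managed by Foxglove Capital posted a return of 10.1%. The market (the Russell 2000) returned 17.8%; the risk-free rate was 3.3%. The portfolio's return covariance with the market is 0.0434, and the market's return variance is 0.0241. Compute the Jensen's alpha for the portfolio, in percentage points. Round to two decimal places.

-19.31

β = Cov / Var = 0.0434 / 0.0241 = 1.8008
E[R] = Rf + β(Rm − Rf) = 3.3% + 1.8008 × (17.8% − 3.3%) = 29.4116%
α = Rp − E[R] = 10.1% − 29.4116% = -19.3116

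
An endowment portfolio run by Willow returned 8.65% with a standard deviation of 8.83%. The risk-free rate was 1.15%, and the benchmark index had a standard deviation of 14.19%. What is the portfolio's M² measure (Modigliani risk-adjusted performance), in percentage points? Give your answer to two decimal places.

Sharpe = (Rp − Rf) / σp = (8.65% − 1.15%) / 8.83% = 0.8494
M² = Rf + Sharpe × σm = 1.15% + 0.8494 × 14.19% = 13.2030%

13.20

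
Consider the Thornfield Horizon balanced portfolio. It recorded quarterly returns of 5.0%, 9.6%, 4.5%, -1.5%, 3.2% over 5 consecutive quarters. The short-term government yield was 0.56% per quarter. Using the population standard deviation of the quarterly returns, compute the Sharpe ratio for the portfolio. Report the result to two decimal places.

1.01

r̄ = (5 + 9.6 + 4.5 − 1.5 + 3.2) / 5 = 4.1600%
Population std dev = √[63.3720 / 5] = 3.5601%
Sharpe = (r̄ − rf) / σ = (4.1600 − 0.56) / 3.5601 = 3.6000 / 3.5601 = 1.0112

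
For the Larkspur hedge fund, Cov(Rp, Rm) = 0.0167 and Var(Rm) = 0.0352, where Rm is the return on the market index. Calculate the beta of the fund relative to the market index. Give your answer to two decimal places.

0.47

β = Cov(Rp, Rm) / Var(Rm) = 0.0167 / 0.0352 = 0.4744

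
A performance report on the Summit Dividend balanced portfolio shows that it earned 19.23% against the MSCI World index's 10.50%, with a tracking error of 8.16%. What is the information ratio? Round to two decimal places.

IR = (Rp − Rb) / TE = (19.23% − 10.50%) / 8.16% = 8.73% / 8.16% = 1.0699

1.07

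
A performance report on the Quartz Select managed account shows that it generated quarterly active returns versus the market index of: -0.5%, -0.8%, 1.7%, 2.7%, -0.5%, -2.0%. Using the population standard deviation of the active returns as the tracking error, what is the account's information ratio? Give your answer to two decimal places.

0.06

Mean return r̄ = 0.60 / 6 = 0.1000%
Population std dev = √[15.2600 / 6] = 1.5948%
IR = r̄ / tracking error = 0.1000 / 1.5948 = 0.0627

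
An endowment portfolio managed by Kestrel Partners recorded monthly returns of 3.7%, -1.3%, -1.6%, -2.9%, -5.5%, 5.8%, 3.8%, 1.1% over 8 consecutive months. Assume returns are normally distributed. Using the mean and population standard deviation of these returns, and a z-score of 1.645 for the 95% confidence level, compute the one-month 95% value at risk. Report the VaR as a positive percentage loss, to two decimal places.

5.56

Mean return r̄ = 3.10 / 8 = 0.3875%
Σ(r − r̄)² = (3.7 − 0.3875)² + (-1.3 − 0.3875)² + (-1.6 − 0.3875)² + … = 104.6888
population σ = √(104.6888 / 8) = √13.0861 = 3.6175%
VaR = −(r̄ − z·σ) = −(0.3875 − 1.645 × 3.6175) = −(-5.5633) = 5.5633%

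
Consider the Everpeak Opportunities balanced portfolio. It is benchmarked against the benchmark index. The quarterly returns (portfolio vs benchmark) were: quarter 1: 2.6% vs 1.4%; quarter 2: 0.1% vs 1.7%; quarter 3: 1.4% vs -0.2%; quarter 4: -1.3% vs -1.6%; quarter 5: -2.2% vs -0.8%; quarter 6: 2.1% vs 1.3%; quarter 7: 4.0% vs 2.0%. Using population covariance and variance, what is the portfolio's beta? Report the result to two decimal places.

1.23

r̄p = 0.9571%,  r̄m = 0.5429%
Cov = Σ(rp − r̄p)(rm − r̄m) / 7 = 2.0661
Var(rm) = Σ(rm − r̄m)² / 7 = 1.6739
β = Cov / Var = 2.0661 / 1.6739 = 1.2343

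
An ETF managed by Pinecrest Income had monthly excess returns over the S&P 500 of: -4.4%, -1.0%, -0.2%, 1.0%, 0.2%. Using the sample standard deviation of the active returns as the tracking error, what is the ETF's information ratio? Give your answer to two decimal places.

-0.42

Mean return μ = -4.40 / 5 = -0.8800%
Σ(r − μ)² = (-4.4 − (-0.8800))² + (-1 − (-0.8800))² + … = 17.5680
sample σ = √(17.5680 / 4) = √4.3920 = 2.0957%
IR = μ / tracking error = -0.8800 / 2.0957 = -0.4199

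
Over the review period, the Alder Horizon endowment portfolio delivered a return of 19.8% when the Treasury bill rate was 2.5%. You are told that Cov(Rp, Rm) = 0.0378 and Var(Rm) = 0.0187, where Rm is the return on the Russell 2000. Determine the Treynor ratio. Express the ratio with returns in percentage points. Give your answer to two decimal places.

β = Cov / Var = 0.0378 / 0.0187 = 2.0214
Treynor = (Rp − Rf) / β = (19.8% − 2.5%) / 2.0214 = 17.30 / 2.0214 = 8.5584

8.56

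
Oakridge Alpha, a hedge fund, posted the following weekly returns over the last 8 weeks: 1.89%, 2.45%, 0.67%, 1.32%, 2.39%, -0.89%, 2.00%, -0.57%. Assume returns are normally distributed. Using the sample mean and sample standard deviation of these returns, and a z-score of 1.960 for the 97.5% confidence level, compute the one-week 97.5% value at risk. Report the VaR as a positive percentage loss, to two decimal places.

r̄ = (1.89 + 2.45 + 0.67 + 1.32 + 2.39 − 0.89 + 2 − 0.57) / 8 = 1.1575%
Σ(r − r̄)² = (1.89 − 1.1575)² + (2.45 − 1.1575)² + … = 11.8766
σ = √[11.8766 / 7] = 1.3026%
VaR = −(r̄ − z·σ) = −(1.1575 − 1.960 × 1.3026) = −(-1.3956) = 1.3956%

1.40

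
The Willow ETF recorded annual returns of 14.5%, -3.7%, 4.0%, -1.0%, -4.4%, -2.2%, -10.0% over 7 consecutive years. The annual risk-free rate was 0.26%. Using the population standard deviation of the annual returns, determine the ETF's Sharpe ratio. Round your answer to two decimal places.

r̄ = (14.5 − 3.7 + 4 − 1 − 4.4 − 2.2 − 10) / 7 = -0.4000%
Population σ = √[Σ(r − r̄)² / 7] = √[364.0200 / 7] = √52.0029 = 7.2113%
Sharpe = (r̄ − rf) / σ = (-0.4000 − 0.26) / 7.2113 = -0.6600 / 7.2113 = -0.0915

-0.09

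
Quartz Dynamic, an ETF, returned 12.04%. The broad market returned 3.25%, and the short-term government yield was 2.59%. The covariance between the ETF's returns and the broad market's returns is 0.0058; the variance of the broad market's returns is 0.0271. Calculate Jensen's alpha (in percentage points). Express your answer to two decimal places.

9.31

β = Cov / Var = 0.0058 / 0.0271 = 0.2140
E[R] = Rf + β(Rm − Rf) = 2.59% + 0.2140 × (3.25% − 2.59%) = 2.7312%
α = Rp − E[R] = 12.04% − 2.7312% = 9.3088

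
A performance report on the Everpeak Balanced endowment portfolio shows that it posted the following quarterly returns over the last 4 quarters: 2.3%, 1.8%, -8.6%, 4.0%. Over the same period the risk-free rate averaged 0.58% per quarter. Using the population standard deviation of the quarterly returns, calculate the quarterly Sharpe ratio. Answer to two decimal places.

μ = (2.3 + 1.8 − 8.6 + 4) / 4 = -0.50 / 4 = -0.1250%
Population std dev = √[98.4275 / 4] = 4.9605%
Sharpe = (μ − rf) / σ = (-0.1250 − 0.58) / 4.9605 = -0.7050 / 4.9605 = -0.1421

-0.14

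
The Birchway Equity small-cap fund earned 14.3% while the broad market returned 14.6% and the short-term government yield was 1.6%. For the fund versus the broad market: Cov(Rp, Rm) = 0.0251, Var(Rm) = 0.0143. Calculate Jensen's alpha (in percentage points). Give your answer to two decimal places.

-10.12

β = Cov / Var = 0.0251 / 0.0143 = 1.7552
E[R] = Rf + β(Rm − Rf) = 1.6% + 1.7552 × (14.6% − 1.6%) = 24.4176%
α = Rp − E[R] = 14.3% − 24.4176% = -10.1176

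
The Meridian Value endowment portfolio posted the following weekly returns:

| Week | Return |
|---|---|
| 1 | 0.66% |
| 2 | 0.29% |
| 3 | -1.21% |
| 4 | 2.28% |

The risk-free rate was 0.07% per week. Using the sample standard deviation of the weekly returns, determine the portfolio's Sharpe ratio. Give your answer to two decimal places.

Mean return r̄ = 2.020 / 4 = 0.5050%
Σ(r − r̄)² = 6.1621; sample σ = √(6.1621/3) = 1.4332%
Sharpe = (r̄ − rf) / σ = (0.5050 − 0.07) / 1.4332 = 0.4350 / 1.4332 = 0.3035

0.30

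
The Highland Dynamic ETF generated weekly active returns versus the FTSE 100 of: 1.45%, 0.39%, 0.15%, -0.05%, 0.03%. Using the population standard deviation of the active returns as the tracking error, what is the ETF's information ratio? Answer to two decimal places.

0.72

Mean return r̄ = 1.970 / 5 = 0.3940%
Population std dev = √[1.5043 / 5] = 0.5485%
IR = r̄ / tracking error = 0.3940 / 0.5485 = 0.7183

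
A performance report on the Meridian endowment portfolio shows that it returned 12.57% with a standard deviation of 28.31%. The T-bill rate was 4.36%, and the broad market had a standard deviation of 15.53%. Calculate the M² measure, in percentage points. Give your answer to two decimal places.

8.86

Sharpe = (Rp − Rf) / σp = (12.57% − 4.36%) / 28.31% = 0.2900
M² = Rf + Sharpe × σm = 4.36% + 0.2900 × 15.53% = 8.8637%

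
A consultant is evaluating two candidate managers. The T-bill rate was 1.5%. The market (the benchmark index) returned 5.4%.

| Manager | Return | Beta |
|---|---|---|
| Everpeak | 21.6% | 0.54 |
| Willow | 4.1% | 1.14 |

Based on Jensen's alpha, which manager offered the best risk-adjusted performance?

Everpeak: α = 21.6% − [1.5% + 0.54 × (5.4% − 1.5%)] = 17.994
Willow: α = 4.1% − [1.5% + 1.14 × (5.4% − 1.5%)] = -1.846
Highest: Everpeak (17.994).

Everpeak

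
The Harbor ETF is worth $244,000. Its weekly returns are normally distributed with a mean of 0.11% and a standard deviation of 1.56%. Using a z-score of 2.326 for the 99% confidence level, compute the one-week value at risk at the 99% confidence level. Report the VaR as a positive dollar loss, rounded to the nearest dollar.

$8,585

Return at the 99% tail: μ − z·σ = 0.11% − 2.326 × 1.56% = 0.11 − 3.62856 = -3.51856%
VaR = −(-3.51856%) × $244,000 = 3.51856% × $244,000 = $8,585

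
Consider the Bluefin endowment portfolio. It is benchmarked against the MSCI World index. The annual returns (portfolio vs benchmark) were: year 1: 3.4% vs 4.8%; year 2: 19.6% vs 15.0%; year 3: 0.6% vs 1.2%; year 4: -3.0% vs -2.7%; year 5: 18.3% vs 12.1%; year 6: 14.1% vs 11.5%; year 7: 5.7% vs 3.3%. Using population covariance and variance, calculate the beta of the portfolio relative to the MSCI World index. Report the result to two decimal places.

r̄p = 8.3857%,  r̄m = 6.4571%
Cov = Σ(rp − r̄p)(rm − r̄m) / 7 = 48.9280
Var(rm) = Σ(rm − r̄m)² / 7 = 36.3510
β = Cov / Var = 48.9280 / 36.3510 = 1.3460

1.35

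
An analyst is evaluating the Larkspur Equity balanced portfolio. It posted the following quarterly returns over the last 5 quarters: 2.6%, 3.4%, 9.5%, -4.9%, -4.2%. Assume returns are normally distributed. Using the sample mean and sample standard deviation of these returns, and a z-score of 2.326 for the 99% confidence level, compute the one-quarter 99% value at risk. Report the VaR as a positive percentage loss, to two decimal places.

Mean return r̄ = 6.40 / 5 = 1.2800%
Sample σ = √[Σ(r − r̄)² / 4] = √[142.0280 / 4] = √35.5070 = 5.9588%
VaR = −(r̄ − z·σ) = −(1.2800 − 2.326 × 5.9588) = −(-12.5802) = 12.5802%

12.58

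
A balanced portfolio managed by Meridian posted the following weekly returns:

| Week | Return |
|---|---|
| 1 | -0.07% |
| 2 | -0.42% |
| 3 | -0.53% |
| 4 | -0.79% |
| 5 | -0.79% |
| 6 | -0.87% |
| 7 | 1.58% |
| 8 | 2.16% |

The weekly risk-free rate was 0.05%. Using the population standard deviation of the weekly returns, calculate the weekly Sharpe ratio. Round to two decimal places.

r̄ = (-0.07 − 0.42 − 0.53 − 0.79 − 0.79 − 0.87 + 1.58 + 2.16) / 8 = 0.270 / 8 = 0.0338%
Population σ = √[Σ(r − r̄)² / 8] = √[9.6202 / 8] = √1.2025 = 1.0966%
Sharpe = (r̄ − rf) / σ = (0.0338 − 0.05) / 1.0966 = -0.0162 / 1.0966 = -0.0148

-0.01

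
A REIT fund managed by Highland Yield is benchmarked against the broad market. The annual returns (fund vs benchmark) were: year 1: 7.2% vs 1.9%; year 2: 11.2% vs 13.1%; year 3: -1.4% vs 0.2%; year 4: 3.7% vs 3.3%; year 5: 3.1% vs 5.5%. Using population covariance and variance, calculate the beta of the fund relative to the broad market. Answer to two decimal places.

0.74

r̄p = 4.7600%,  r̄m = 4.8000%
Cov = Σ(rp − r̄p)(rm − r̄m) / 5 = 15.0280
Var(rm) = Σ(rm − r̄m)² / 5 = 20.2400
β = Cov / Var = 15.0280 / 20.2400 = 0.7425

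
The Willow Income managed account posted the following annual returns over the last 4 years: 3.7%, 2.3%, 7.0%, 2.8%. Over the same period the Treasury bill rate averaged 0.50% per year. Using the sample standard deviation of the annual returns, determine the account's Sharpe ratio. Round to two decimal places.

r̄ = (3.7 + 2.3 + 7 + 2.8) / 4 = 15.80 / 4 = 3.9500%
Σ(r − r̄)² = (3.7 − 3.9500)² + (2.3 − 3.9500)² + (7 − 3.9500)² + … = 13.4100
sample σ = √(13.4100 / 3) = √4.4700 = 2.1142%
Sharpe = (r̄ − rf) / σ = (3.9500 − 0.5) / 2.1142 = 3.4500 / 2.1142 = 1.6318

1.63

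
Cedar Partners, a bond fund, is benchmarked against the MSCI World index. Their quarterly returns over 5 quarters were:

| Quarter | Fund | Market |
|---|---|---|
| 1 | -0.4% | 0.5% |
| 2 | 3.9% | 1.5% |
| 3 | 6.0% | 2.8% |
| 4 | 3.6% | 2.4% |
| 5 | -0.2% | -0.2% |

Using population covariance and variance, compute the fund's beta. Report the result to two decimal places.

2.06

r̄p = 2.5800%,  r̄m = 1.4000%
Cov = Σ(rp − r̄p)(rm − r̄m) / 5 = 2.6140
Var(rm) = Σ(rm − r̄m)² / 5 = 1.2680
β = Cov / Var = 2.6140 / 1.2680 = 2.0615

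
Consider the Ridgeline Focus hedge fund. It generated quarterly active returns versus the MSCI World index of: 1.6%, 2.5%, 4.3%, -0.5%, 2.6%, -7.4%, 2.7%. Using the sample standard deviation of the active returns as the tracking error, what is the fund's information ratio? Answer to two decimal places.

Mean return μ = 5.80 / 7 = 0.8286%
Sample std dev = √[91.5543 / 6] = 3.9063%
IR = μ / tracking error = 0.8286 / 3.9063 = 0.2121

0.21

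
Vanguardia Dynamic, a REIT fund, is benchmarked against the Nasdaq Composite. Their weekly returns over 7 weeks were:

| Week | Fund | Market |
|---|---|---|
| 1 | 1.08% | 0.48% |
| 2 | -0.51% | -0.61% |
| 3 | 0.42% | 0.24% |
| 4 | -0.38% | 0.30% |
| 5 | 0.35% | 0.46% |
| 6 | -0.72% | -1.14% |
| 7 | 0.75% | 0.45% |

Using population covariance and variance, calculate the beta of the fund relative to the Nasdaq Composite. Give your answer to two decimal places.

0.86

r̄p = 0.1414%,  r̄m = 0.0257%
Cov = Σ(rp − r̄p)(rm − r̄m) / 7 = 0.3014
Var(rm) = Σ(rm − r̄m)² / 7 = 0.3513
β = Cov / Var = 0.3014 / 0.3513 = 0.8580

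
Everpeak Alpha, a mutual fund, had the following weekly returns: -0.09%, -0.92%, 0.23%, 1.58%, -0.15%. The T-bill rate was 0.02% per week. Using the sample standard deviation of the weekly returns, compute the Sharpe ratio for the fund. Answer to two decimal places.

0.12

μ = (-0.09 − 0.92 + 0.23 + 1.58 − 0.15) / 5 = 0.1300%
Σ(r − μ)² = (-0.09 − 0.1300)² + (-0.92 − 0.1300)² + (0.23 − 0.1300)² + … = 3.3418
sample σ = √(3.3418 / 4) = √0.8355 = 0.9141%
Sharpe = (μ − rf) / σ = (0.1300 − 0.02) / 0.9141 = 0.1100 / 0.9141 = 0.1203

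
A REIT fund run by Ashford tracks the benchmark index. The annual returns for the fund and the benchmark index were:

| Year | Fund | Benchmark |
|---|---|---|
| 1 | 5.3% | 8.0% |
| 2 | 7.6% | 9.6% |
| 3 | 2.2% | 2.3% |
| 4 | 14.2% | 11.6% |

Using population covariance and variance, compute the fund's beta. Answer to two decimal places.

r̄p = 7.3250%,  r̄m = 7.8750%
Cov = Σ(rp − r̄p)(rm − r̄m) / 4 = 13.6006
Var(rm) = Σ(rm − r̄m)² / 4 = 11.9869
β = Cov / Var = 13.6006 / 11.9869 = 1.1346

1.13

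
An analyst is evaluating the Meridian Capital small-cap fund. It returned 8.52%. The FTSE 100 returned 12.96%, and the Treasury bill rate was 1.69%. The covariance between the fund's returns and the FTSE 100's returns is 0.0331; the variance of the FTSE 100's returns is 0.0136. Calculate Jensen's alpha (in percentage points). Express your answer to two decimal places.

-20.60

β = Cov / Var = 0.0331 / 0.0136 = 2.4338
E[R] = Rf + β(Rm − Rf) = 1.69% + 2.4338 × (12.96% − 1.69%) = 29.1189%
α = Rp − E[R] = 8.52% − 29.1189% = -20.5989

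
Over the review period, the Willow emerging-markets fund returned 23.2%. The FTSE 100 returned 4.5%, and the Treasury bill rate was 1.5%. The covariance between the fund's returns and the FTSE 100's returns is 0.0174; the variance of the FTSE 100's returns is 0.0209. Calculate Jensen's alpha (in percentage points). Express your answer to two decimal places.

β = Cov / Var = 0.0174 / 0.0209 = 0.8325
E[R] = Rf + β(Rm − Rf) = 1.5% + 0.8325 × (4.5% − 1.5%) = 3.9975%
α = Rp − E[R] = 23.2% − 3.9975% = 19.2025

19.20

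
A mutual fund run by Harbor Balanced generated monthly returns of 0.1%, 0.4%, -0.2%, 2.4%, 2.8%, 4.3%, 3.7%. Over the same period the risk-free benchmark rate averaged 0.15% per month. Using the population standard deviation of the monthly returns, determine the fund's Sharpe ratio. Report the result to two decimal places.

1.05

Mean return r̄ = 13.50 / 7 = 1.9286%
Σ(r − r̄)² = (0.1 − 1.9286)² + (0.4 − 1.9286)² + (-0.2 − 1.9286)² + … = 19.9543
population σ = √(19.9543 / 7) = √2.8506 = 1.6884%
Sharpe = (r̄ − rf) / σ = (1.9286 − 0.15) / 1.6884 = 1.7786 / 1.6884 = 1.0534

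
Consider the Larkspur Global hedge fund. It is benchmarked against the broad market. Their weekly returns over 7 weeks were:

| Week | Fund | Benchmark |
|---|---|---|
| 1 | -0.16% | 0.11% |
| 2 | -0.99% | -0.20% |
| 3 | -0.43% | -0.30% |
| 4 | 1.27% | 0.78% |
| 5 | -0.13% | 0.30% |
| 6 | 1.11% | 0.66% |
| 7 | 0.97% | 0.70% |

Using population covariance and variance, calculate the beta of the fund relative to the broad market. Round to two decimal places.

r̄p = 0.2343%,  r̄m = 0.2929%
Cov = Σ(rp − r̄p)(rm − r̄m) / 7 = 0.3132
Var(rm) = Σ(rm − r̄m)² / 7 = 0.1665
β = Cov / Var = 0.3132 / 0.1665 = 1.8811

1.88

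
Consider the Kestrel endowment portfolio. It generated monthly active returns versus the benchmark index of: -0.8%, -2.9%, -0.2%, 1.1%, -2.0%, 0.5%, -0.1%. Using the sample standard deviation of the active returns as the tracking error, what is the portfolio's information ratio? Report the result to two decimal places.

-0.45

μ = (-0.8 − 2.9 − 0.2 + 1.1 − 2 + 0.5 − 0.1) / 7 = -0.6286%
Σ(r − μ)² = (-0.8 − (-0.6286))² + (-2.9 − (-0.6286))² + (-0.2 − (-0.6286))² + … = 11.7943
σ = √[11.7943 / 6] = 1.4020%
IR = μ / tracking error = -0.6286 / 1.4020 = -0.4484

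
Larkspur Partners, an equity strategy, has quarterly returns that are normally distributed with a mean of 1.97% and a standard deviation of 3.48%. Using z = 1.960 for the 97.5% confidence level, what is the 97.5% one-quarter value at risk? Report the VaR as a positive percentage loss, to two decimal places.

4.85

VaR (as % loss) = −(μ − z·σ) = −(1.97% − 1.960 × 3.48%) = −(-4.8508%) = 4.8508%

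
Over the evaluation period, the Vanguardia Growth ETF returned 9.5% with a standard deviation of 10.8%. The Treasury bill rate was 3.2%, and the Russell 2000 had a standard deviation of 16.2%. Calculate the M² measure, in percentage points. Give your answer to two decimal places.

12.65

Sharpe = (Rp − Rf) / σp = (9.5% − 3.2%) / 10.8% = 0.5833
M² = Rf + Sharpe × σm = 3.2% + 0.5833 × 16.2% = 12.6495%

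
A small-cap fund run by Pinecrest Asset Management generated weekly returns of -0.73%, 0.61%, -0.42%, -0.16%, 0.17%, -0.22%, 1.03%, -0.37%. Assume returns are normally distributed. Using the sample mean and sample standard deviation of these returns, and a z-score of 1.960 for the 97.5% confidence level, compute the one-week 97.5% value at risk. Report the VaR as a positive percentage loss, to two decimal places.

r̄ = (-0.73 + 0.61 − 0.42 − 0.16 + 0.17 − 0.22 + 1.03 − 0.37) / 8 = -0.0113%
Σ(r − r̄)² = 2.3811; sample σ = √(2.3811/7) = 0.5832%
VaR = −(r̄ − z·σ) = −(-0.0113 − 1.960 × 0.5832) = −(-1.1544) = 1.1544%

1.15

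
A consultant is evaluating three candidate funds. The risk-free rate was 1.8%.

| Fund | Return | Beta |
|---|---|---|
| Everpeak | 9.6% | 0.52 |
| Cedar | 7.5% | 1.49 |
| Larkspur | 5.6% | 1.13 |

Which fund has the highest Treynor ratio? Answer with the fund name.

Everpeak

Everpeak: Treynor = (9.6% − 1.8%) / 0.52 = 15.000
Cedar: Treynor = (7.5% − 1.8%) / 1.49 = 3.826
Larkspur: Treynor = (5.6% − 1.8%) / 1.13 = 3.363
Highest: Everpeak (15.000).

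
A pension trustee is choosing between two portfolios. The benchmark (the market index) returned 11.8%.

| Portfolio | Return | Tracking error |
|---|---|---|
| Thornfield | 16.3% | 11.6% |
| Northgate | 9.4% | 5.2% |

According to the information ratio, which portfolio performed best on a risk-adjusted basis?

Thornfield: IR = (16.3% − 11.8%) / 11.6% = 0.388
Northgate: IR = (9.4% − 11.8%) / 5.2% = -0.462
Highest: Thornfield (0.388).

Thornfield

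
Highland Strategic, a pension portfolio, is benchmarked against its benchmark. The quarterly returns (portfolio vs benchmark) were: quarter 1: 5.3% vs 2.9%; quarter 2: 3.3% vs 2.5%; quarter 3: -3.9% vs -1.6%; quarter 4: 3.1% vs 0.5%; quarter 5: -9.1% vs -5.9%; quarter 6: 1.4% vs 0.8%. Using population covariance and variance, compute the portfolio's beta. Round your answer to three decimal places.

r̄p = 0.0167%,  r̄m = -0.1333%
Cov = Σ(rp − r̄p)(rm − r̄m) / 6 = 14.3722
Var(rm) = Σ(rm − r̄m)² / 6 = 8.8022
β = Cov / Var = 14.3722 / 8.8022 = 1.6328

1.633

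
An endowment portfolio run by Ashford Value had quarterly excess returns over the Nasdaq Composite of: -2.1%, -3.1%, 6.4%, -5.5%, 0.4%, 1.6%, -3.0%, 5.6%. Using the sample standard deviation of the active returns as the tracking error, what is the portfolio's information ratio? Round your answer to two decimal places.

0.01

Mean return r̄ = 0.30 / 8 = 0.0375%
Σ(r − r̄)² = (-2.1 − 0.0375)² + (-3.1 − 0.0375)² + … = 128.2988
sample σ = √(128.2988 / 7) = √18.3284 = 4.2812%
IR = r̄ / tracking error = 0.0375 / 4.2812 = 0.0088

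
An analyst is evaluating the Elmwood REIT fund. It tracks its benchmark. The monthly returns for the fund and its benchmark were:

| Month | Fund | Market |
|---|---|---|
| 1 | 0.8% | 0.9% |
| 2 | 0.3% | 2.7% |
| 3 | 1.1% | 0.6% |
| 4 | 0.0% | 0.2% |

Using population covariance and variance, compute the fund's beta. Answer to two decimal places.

-0.06

r̄p = 0.5500%,  r̄m = 1.1000%
Cov = Σ(rp − r̄p)(rm − r̄m) / 4 = -0.0575
Var(rm) = Σ(rm − r̄m)² / 4 = 0.9150
β = Cov / Var = -0.0575 / 0.9150 = -0.0628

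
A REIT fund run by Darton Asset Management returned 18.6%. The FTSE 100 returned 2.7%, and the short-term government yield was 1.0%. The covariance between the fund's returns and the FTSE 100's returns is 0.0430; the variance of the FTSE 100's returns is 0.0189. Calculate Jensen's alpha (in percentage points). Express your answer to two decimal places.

13.73

β = Cov / Var = 0.0430 / 0.0189 = 2.2751
E[R] = Rf + β(Rm − Rf) = 1.0% + 2.2751 × (2.7% − 1.0%) = 4.8677%
α = Rp − E[R] = 18.6% − 4.8677% = 13.7323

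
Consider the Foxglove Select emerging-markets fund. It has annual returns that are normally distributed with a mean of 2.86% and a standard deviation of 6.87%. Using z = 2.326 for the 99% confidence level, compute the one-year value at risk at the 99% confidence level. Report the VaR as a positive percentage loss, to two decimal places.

VaR (as % loss) = −(μ − z·σ) = −(2.86% − 2.326 × 6.87%) = −(-13.11962%) = 13.11962%

13.12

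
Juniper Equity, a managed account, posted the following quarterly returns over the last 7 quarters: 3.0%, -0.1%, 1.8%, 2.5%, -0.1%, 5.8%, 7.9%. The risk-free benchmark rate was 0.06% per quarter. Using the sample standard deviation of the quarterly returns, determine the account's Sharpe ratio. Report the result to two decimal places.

Mean return μ = 20.80 / 7 = 2.9714%
Σ(r − μ)² = (3 − 2.9714)² + (-0.1 − 2.9714)² + … = 52.7543
sample σ = √(52.7543 / 6) = √8.7924 = 2.9652%
Sharpe = (μ − rf) / σ = (2.9714 − 0.06) / 2.9652 = 2.9114 / 2.9652 = 0.9819

0.98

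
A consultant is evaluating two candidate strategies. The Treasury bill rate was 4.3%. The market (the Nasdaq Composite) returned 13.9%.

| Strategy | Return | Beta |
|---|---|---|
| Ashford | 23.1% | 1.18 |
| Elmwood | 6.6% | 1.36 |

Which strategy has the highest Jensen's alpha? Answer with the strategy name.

Ashford: α = 23.1% − [4.3% + 1.18 × (13.9% − 4.3%)] = 7.472
Elmwood: α = 6.6% − [4.3% + 1.36 × (13.9% − 4.3%)] = -10.756
Highest: Ashford (7.472).

Ashford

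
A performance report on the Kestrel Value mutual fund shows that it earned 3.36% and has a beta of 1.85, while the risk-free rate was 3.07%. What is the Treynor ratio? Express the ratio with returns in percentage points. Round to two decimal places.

0.16

Treynor = (Rp − Rf) / β = (3.36% − 3.07%) / 1.85 = 0.29 / 1.85 = 0.1568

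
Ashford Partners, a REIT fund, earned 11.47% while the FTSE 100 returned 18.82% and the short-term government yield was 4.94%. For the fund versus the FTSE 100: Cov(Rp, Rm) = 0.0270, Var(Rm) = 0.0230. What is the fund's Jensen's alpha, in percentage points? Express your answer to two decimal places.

-9.76

β = Cov / Var = 0.0270 / 0.0230 = 1.1739
E[R] = Rf + β(Rm − Rf) = 4.94% + 1.1739 × (18.82% − 4.94%) = 21.2337%
α = Rp − E[R] = 11.47% − 21.2337% = -9.7637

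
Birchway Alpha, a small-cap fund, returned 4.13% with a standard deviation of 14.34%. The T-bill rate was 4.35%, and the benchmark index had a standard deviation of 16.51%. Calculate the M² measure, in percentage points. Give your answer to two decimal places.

Sharpe = (Rp − Rf) / σp = (4.13% − 4.35%) / 14.34% = -0.0153
M² = Rf + Sharpe × σm = 4.35% + -0.0153 × 16.51% = 4.0974%

4.10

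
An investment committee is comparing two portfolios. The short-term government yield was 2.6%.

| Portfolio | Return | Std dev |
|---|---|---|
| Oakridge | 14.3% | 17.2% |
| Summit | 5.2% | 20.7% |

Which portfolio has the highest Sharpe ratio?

Oakridge: Sharpe ratio = (14.3% − 2.6%) / 17.2% = 0.680
Summit: Sharpe ratio = (5.2% − 2.6%) / 20.7% = 0.126
Highest: Oakridge (0.680).

Oakridge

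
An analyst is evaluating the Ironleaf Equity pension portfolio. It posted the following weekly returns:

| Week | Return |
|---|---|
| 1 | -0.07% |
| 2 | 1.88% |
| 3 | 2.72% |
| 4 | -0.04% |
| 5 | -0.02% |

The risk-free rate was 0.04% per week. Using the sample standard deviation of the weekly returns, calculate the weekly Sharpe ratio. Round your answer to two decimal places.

0.65

Mean return r̄ = 4.470 / 5 = 0.8940%
Σ(r − r̄)² = (-0.07 − 0.8940)² + (1.88 − 0.8940)² + (2.72 − 0.8940)² + … = 6.9435
σ = √[6.9435 / 4] = 1.3175%
Sharpe = (r̄ − rf) / σ = (0.8940 − 0.04) / 1.3175 = 0.8540 / 1.3175 = 0.6482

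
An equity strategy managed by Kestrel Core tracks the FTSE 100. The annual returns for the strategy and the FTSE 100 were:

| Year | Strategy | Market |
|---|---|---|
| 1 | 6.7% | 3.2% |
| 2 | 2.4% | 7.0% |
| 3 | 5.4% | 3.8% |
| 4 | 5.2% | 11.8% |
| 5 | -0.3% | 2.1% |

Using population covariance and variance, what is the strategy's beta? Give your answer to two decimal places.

r̄p = 3.8800%,  r̄m = 5.5800%
Cov = Σ(rp − r̄p)(rm − r̄m) / 5 = 2.2476
Var(rm) = Σ(rm − r̄m)² / 5 = 12.3296
β = Cov / Var = 2.2476 / 12.3296 = 0.1823

0.18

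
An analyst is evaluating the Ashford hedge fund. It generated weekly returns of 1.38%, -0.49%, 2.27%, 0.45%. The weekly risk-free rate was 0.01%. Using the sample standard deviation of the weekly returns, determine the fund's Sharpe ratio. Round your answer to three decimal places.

0.751

Mean return μ = 3.610 / 4 = 0.9025%
Sample σ = √[Σ(r − μ)² / 3] = √[4.2419 / 3] = √1.4140 = 1.1891%
Sharpe = (μ − rf) / σ = (0.9025 − 0.01) / 1.1891 = 0.8925 / 1.1891 = 0.7506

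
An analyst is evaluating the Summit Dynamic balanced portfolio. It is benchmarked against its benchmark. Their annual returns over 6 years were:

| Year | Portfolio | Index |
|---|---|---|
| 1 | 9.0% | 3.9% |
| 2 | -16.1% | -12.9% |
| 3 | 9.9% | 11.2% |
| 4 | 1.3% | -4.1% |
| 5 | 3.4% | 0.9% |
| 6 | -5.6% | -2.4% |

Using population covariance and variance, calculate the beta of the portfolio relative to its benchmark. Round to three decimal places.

1.114

r̄p = 0.3167%,  r̄m = -0.5667%
Cov = Σ(rp − r̄p)(rm − r̄m) / 6 = 60.9861
Var(rm) = Σ(rm − r̄m)² / 6 = 54.7522
β = Cov / Var = 60.9861 / 54.7522 = 1.1139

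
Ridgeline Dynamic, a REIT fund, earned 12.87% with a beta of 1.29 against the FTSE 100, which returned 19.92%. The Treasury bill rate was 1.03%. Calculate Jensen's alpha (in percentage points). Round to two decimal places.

-12.53

CAPM expected return = Rf + β(Rm − Rf) = 1.03% + 1.29 × (19.92% − 1.03%) = 1.03 + 1.29 × 18.89 = 25.3981%
Jensen's α = Rp − E[R] = 12.87% − 25.3981% = -12.5281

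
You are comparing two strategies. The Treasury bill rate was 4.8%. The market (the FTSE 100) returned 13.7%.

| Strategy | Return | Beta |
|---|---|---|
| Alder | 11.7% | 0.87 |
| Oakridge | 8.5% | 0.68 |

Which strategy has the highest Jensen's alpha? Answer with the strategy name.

Alder

Alder: α = 11.7% − [4.8% + 0.87 × (13.7% − 4.8%)] = -0.843
Oakridge: α = 8.5% − [4.8% + 0.68 × (13.7% − 4.8%)] = -2.352
Highest: Alder (-0.843).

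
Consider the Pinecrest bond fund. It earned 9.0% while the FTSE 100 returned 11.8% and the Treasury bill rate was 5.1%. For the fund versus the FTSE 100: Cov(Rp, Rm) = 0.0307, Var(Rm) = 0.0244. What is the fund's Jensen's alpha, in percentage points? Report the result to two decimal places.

-4.53

β = Cov / Var = 0.0307 / 0.0244 = 1.2582
E[R] = Rf + β(Rm − Rf) = 5.1% + 1.2582 × (11.8% − 5.1%) = 13.5299%
α = Rp − E[R] = 9.0% − 13.5299% = -4.5299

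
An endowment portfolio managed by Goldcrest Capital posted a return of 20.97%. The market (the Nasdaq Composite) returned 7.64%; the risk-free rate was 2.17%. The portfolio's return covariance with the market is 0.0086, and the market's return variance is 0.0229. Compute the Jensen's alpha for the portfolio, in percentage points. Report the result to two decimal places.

β = Cov / Var = 0.0086 / 0.0229 = 0.3755
E[R] = Rf + β(Rm − Rf) = 2.17% + 0.3755 × (7.64% − 2.17%) = 4.2240%
α = Rp − E[R] = 20.97% − 4.2240% = 16.7460

16.75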